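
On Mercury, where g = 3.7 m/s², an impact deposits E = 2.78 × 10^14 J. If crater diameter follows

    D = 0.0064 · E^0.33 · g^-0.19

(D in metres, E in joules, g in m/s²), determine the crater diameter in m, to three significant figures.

E^0.33 = (2.78 × 10^14)^0.33 = 5.842 × 10^4
g^-0.19 = 3.7^-0.19 = 0.7799
D = 0.0064 × 5.842 × 10^4 × 0.7799 = 291.6 m

D ≈ 292 m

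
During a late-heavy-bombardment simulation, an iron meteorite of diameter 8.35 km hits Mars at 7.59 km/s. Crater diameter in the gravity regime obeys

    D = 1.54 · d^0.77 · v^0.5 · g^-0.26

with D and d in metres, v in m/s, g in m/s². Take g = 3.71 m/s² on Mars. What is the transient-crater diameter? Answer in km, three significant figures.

D ≈ 99.8 km

In SI units: d = 8350 m, v = 7590 m/s.
d^0.77 = 8350^0.77 = 1046
v^0.5 = 7590^0.5 = 87.12
g^-0.26 = 3.71^-0.26 = 0.7112
D = 1.54 × 1046 × 87.12 × 0.7112 = 99807 m
   = 99.81 km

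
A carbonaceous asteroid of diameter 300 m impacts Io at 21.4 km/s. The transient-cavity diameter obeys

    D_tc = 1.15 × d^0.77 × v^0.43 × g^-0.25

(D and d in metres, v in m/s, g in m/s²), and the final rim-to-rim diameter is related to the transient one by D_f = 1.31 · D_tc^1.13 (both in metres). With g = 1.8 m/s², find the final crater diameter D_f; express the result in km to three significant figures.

D_f ≈ 23.6 km

v = 21400 m/s.
d^0.77 = 300^0.77 = 80.79
v^0.43 = 21400^0.43 = 72.79
g^-0.25 = 1.8^-0.25 = 0.8633
D_tc = 1.15 × 80.79 × 72.79 × 0.8633 = 5838 m
D_f = 1.31 × (5838)^1.13 = 23613 m
     = 23.61 km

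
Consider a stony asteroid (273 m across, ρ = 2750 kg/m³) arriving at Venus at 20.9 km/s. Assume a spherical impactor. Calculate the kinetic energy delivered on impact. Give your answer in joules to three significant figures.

E ≈ 6.40 × 10^18 J

v = 20900 m/s.
Mass m = (π/6) ρ d³ = (π/6) × 2750 × (273)³ = 2.930 × 10^10 kg
E = ½ m v² = 0.5 × 2.930 × 10^10 × (20900)² = 6.399 × 10^18 J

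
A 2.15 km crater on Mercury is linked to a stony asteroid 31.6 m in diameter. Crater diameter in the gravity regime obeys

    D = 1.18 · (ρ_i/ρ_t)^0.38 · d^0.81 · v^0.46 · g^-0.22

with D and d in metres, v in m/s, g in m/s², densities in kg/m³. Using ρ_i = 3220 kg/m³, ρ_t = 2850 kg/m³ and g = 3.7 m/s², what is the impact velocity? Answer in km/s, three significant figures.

v ≈ 47.4 km/s

Rearranging for v: v = [D / (1.18 · (3220/2850)^0.38 · 31.6^0.81 · 3.7^-0.22)]^(1/0.46).
D = 2150 m.
(3220/2850)^0.38 = 1.047
31.6^0.81 = 16.40
3.7^-0.22 = 0.7499
Denominator = 1.18 × 1.047 × 16.40 × 0.7499 = 15.19
D / 15.19 = 2150 / 15.19 = 141.5
v = 141.5^(1/0.46) = 141.5^2.1739 = 47373 m/s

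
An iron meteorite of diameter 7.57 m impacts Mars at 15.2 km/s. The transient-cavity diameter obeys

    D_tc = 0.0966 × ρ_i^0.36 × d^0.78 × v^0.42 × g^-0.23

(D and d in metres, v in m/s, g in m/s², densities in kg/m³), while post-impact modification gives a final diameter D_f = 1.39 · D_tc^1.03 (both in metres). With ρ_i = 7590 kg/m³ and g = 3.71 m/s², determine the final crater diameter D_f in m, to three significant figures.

D_f ≈ 826 m

v = 15200 m/s.
ρ_i^0.36 = 7590^0.36 = 24.94
d^0.78 = 7.57^0.78 = 4.849
v^0.42 = 15200^0.42 = 57.07
g^-0.23 = 3.71^-0.23 = 0.7397
D_tc = 0.0966 × 24.94 × 4.849 × 57.07 × 0.7397 = 493.2 m
D_f = 1.39 × (493.2)^1.03 = 825.7 m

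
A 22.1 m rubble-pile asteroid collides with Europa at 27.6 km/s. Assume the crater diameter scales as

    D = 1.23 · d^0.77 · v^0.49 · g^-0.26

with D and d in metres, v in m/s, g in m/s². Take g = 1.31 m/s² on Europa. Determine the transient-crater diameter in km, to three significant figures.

D ≈ 1.86 km

In SI units: v = 27600 m/s.
d^0.77 = 22.1^0.77 = 10.84
v^0.49 = 27600^0.49 = 150.0
g^-0.26 = 1.31^-0.26 = 0.9322
D = 1.23 × 10.84 × 150.0 × 0.9322 = 1864 m
   = 1.864 km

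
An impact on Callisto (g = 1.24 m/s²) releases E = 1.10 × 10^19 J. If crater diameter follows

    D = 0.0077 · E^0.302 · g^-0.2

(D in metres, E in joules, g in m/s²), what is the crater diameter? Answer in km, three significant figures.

E^0.302 = (1.10 × 10^19)^0.302 = 5.630 × 10^5
g^-0.2 = 1.24^-0.2 = 0.9579
D = 0.0077 × 5.630 × 10^5 × 0.9579 = 4153 m
   = 4.153 km

D ≈ 4.15 km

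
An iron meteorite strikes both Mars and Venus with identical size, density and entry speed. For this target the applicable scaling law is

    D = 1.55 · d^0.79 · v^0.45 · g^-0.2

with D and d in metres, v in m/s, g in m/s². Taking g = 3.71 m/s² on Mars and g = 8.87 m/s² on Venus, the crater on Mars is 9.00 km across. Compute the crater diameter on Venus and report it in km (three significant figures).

All impactor-dependent factors cancel in the ratio, leaving D_Venus/D_Mars = (g_Venus/g_Mars)^-0.2.
(8.87/3.71)^-0.2 = 2.391^-0.2 = 0.8400
D_Venus = 0.8400 × 9.00 km = 7.56 km

D ≈ 7.56 km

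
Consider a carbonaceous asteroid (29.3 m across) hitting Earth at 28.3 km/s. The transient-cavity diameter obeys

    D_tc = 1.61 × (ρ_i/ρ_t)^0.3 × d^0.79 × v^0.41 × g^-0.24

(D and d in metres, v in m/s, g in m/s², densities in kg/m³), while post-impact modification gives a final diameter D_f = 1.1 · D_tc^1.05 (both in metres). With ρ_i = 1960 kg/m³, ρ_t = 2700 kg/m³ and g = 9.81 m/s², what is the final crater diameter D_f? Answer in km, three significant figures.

v = 28300 m/s.
(ρ_i/ρ_t)^0.3 = (1960/2700)^0.3 = 0.9084
d^0.79 = 29.3^0.79 = 14.42
v^0.41 = 28300^0.41 = 66.87
g^-0.24 = 9.81^-0.24 = 0.5781
D_tc = 1.61 × 0.9084 × 14.42 × 66.87 × 0.5781 = 815.3 m
D_f = 1.1 × (815.3)^1.05 = 1254 m
     = 1.254 km

D_f ≈ 1.25 km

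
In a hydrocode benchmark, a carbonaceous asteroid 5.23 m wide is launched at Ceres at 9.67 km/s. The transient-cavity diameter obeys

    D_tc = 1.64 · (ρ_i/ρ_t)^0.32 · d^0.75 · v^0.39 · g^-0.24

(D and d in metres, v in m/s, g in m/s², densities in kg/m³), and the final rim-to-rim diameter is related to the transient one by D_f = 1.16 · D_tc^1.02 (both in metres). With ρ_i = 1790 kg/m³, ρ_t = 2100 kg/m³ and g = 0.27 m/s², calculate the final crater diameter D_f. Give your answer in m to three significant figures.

v = 9670 m/s.
(ρ_i/ρ_t)^0.32 = (1790/2100)^0.32 = 0.9502
d^0.75 = 5.23^0.75 = 3.458
v^0.39 = 9670^0.39 = 35.84
g^-0.24 = 0.27^-0.24 = 1.369
D_tc = 1.64 × 0.9502 × 3.458 × 35.84 × 1.369 = 264.4 m
D_f = 1.16 × (264.4)^1.02 = 342.9 m

D_f ≈ 343 m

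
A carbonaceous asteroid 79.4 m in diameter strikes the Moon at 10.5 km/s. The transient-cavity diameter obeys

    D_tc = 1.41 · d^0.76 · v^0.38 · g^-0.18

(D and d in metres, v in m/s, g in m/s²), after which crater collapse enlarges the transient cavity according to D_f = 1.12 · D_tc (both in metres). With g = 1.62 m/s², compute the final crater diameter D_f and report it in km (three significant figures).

v = 10500 m/s.
d^0.76 = 79.4^0.76 = 27.79
v^0.38 = 10500^0.38 = 33.73
g^-0.18 = 1.62^-0.18 = 0.9168
D_tc = 1.41 × 27.79 × 33.73 × 0.9168 = 1212 m
D_f = 1.12 × 1212 = 1357 m
     = 1.357 km

D_f ≈ 1.36 km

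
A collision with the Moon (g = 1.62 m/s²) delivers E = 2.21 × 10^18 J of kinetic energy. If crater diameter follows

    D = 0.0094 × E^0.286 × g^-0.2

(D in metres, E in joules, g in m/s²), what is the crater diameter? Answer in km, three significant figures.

E^0.286 = (2.21 × 10^18)^0.286 = 1.764 × 10^5
g^-0.2 = 1.62^-0.2 = 0.9080
D = 0.0094 × 1.764 × 10^5 × 0.9080 = 1506 m
   = 1.506 km

D ≈ 1.51 km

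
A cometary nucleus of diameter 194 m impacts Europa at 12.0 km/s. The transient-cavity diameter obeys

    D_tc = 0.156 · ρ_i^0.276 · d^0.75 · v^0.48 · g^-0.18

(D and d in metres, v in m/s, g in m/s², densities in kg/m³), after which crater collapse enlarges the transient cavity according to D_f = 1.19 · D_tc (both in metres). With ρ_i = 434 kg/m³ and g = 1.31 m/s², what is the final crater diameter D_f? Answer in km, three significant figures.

D_f ≈ 4.46 km

v = 12000 m/s.
ρ_i^0.276 = 434^0.276 = 5.345
d^0.75 = 194^0.75 = 51.98
v^0.48 = 12000^0.48 = 90.78
g^-0.18 = 1.31^-0.18 = 0.9526
D_tc = 0.156 × 5.345 × 51.98 × 90.78 × 0.9526 = 3748 m
D_f = 1.19 × 3748 = 4460 m
     = 4.460 km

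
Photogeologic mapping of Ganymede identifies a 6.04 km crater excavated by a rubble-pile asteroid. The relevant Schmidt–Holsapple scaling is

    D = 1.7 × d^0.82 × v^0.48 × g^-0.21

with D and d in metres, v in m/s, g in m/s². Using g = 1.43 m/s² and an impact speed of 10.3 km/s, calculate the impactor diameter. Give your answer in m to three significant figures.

Rearranging for d: d = [D / (1.7 · 10300^0.48 · 1.43^-0.21)]^(1/0.82).
D = 6040 m.
10300^0.48 = 84.36
1.43^-0.21 = 0.9276
Denominator = 1.7 × 84.36 × 0.9276 = 133.0
D / 133.0 = 6040 / 133.0 = 45.41
d = 45.41^(1/0.82) = 45.41^1.2195 = 104.9 m

d ≈ 105 m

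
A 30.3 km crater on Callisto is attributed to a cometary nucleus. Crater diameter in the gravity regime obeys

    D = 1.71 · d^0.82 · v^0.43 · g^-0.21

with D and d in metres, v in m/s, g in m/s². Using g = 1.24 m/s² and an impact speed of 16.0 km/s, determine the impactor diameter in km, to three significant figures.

d ≈ 1.00 km

Rearranging for d: d = [D / (1.71 · 16000^0.43 · 1.24^-0.21)]^(1/0.82).
D = 30300 m.
16000^0.43 = 64.23
1.24^-0.21 = 0.9558
Denominator = 1.71 × 64.23 × 0.9558 = 105.0
D / 105.0 = 30300 / 105.0 = 288.6
d = 288.6^(1/0.82) = 288.6^1.2195 = 1001 m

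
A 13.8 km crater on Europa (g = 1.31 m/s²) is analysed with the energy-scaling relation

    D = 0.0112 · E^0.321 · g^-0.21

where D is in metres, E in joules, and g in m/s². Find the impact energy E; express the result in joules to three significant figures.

E ≈ 1.12 × 10^19 J

Rearranging: E = [D / (0.0112 · g^-0.21)]^(1/0.321).
D = 13800 m.
g^-0.21 = 1.31^-0.21 = 0.9449
D / (0.0112 × 0.9449) = 13800 / (0.01058) = 1.304 × 10^6
E = (1.304 × 10^6)^3.1153 = 1.124 × 10^19 J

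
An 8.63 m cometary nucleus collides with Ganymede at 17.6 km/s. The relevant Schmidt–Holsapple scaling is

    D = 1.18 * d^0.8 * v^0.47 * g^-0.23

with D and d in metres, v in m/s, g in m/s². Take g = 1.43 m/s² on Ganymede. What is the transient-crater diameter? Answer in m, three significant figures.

In SI units: v = 17600 m/s.
d^0.8 = 8.63^0.8 = 5.608
v^0.47 = 17600^0.47 = 98.94
g^-0.23 = 1.43^-0.23 = 0.9210
D = 1.18 × 5.608 × 98.94 × 0.9210 = 603.0 m

D ≈ 603 m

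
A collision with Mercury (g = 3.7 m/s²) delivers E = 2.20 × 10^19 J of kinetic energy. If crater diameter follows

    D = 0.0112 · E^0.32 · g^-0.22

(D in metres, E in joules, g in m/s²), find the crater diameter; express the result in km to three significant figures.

D ≈ 13.0 km

E^0.32 = (2.20 × 10^19)^0.32 = 1.547 × 10^6
g^-0.22 = 3.7^-0.22 = 0.7499
D = 0.0112 × 1.547 × 10^6 × 0.7499 = 12993 m
   = 12.99 km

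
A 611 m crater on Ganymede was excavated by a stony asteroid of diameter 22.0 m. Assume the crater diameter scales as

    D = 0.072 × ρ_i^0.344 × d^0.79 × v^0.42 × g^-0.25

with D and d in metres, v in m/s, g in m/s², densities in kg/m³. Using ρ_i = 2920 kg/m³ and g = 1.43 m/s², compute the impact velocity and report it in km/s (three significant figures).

Rearranging for v: v = [D / (0.072 · 2920^0.344 · 22^0.79 · 1.43^-0.25)]^(1/0.42).
2920^0.344 = 15.56
22^0.79 = 11.50
1.43^-0.25 = 0.9145
Denominator = 0.072 × 15.56 × 11.50 × 0.9145 = 11.78
D / 11.78 = 611 / 11.78 = 51.87
v = 51.87^(1/0.42) = 51.87^2.381 = 12112 m/s

v ≈ 12.1 km/s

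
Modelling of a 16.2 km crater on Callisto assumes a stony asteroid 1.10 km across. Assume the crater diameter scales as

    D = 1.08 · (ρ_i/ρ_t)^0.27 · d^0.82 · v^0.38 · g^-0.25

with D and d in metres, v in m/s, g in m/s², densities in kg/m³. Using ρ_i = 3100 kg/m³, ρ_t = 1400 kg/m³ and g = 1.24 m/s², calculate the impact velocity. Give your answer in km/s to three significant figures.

Rearranging for v: v = [D / (1.08 · (3100/1400)^0.27 · 1100^0.82 · 1.24^-0.25)]^(1/0.38).
D = 16200 m.
(3100/1400)^0.27 = 1.239
1100^0.82 = 311.8
1.24^-0.25 = 0.9476
Denominator = 1.08 × 1.239 × 311.8 × 0.9476 = 395.4
D / 395.4 = 16200 / 395.4 = 40.97
v = 40.97^(1/0.38) = 40.97^2.6316 = 17513 m/s

v ≈ 17.5 km/s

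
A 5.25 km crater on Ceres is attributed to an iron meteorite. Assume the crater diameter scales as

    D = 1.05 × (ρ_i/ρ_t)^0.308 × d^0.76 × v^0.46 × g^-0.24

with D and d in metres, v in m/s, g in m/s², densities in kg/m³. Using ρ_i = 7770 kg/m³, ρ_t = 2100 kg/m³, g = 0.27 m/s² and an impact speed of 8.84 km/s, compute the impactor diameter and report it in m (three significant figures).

d ≈ 117 m

Rearranging for d: d = [D / (1.05 · (7770/2100)^0.308 · 8840^0.46 · 0.27^-0.24)]^(1/0.76).
D = 5250 m.
(7770/2100)^0.308 = 1.496
8840^0.46 = 65.37
0.27^-0.24 = 1.369
Denominator = 1.05 × 1.496 × 65.37 × 1.369 = 140.6
D / 140.6 = 5250 / 140.6 = 37.34
d = 37.34^(1/0.76) = 37.34^1.3158 = 117.1 m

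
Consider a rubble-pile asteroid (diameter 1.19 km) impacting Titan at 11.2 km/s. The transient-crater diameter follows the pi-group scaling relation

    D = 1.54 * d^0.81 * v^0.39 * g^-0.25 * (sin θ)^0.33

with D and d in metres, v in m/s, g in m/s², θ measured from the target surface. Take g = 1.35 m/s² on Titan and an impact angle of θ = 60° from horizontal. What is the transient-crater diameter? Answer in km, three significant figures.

D ≈ 16.0 km

In SI units: d = 1190 m, v = 11200 m/s.
d^0.81 = 1190^0.81 = 309.9
v^0.39 = 11200^0.39 = 37.95
g^-0.25 = 1.35^-0.25 = 0.9277
(sin 60°)^0.33 = 0.8660^0.33 = 0.9536
D = 1.54 × 309.9 × 37.95 × 0.9277 × 0.9536 = 16022 m
   = 16.02 km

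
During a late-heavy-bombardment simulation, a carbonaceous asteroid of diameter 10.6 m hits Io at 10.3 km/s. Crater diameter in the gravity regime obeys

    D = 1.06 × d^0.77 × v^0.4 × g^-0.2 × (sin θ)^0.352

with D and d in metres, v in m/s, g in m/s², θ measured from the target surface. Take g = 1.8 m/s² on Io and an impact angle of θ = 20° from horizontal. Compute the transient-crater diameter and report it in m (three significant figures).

In SI units: v = 10300 m/s.
d^0.77 = 10.6^0.77 = 6.159
v^0.4 = 10300^0.4 = 40.28
g^-0.2 = 1.8^-0.2 = 0.8891
(sin 20°)^0.352 = 0.3420^0.352 = 0.6855
D = 1.06 × 6.159 × 40.28 × 0.8891 × 0.6855 = 160.3 m

D ≈ 160 m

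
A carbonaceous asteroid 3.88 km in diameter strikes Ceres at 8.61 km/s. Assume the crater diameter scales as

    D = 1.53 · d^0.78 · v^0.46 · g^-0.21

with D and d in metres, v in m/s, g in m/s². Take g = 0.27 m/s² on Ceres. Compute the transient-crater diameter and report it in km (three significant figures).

D ≈ 81.9 km

In SI units: d = 3880 m, v = 8610 m/s.
d^0.78 = 3880^0.78 = 629.9
v^0.46 = 8610^0.46 = 64.58
g^-0.21 = 0.27^-0.21 = 1.316
D = 1.53 × 629.9 × 64.58 × 1.316 = 81906 m
   = 81.91 km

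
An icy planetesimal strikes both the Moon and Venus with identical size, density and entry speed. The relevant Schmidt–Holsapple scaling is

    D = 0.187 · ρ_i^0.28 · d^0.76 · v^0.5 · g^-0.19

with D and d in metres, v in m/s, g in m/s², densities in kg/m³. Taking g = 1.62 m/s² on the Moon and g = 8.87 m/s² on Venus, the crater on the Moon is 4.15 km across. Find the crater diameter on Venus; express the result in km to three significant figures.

All impactor-dependent factors cancel in the ratio, leaving D_Venus/D_Moon = (g_Venus/g_Moon)^-0.19.
(8.87/1.62)^-0.19 = 5.475^-0.19 = 0.7239
D_Venus = 0.7239 × 4.15 km = 3.00 km

D ≈ 3.00 km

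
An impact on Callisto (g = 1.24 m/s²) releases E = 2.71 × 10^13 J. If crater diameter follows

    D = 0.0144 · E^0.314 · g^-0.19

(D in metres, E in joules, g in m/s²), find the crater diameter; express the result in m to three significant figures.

E^0.314 = (2.71 × 10^13)^0.314 = 1.652 × 10^4
g^-0.19 = 1.24^-0.19 = 0.9600
D = 0.0144 × 1.652 × 10^4 × 0.9600 = 228.4 m

D ≈ 228 m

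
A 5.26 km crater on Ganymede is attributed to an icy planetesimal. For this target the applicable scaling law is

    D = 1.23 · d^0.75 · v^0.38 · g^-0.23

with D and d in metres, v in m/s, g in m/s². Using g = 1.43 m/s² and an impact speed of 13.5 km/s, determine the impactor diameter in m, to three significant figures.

d ≈ 626 m

Rearranging for d: d = [D / (1.23 · 13500^0.38 · 1.43^-0.23)]^(1/0.75).
D = 5260 m.
13500^0.38 = 37.11
1.43^-0.23 = 0.9210
Denominator = 1.23 × 37.11 × 0.9210 = 42.04
D / 42.04 = 5260 / 42.04 = 125.1
d = 125.1^(1/0.75) = 125.1^1.3333 = 625.6 m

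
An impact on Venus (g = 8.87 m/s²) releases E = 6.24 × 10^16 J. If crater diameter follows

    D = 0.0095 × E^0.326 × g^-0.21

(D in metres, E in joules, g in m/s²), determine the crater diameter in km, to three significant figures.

D ≈ 1.79 km

E^0.326 = (6.24 × 10^16)^0.326 = 2.987 × 10^5
g^-0.21 = 8.87^-0.21 = 0.6323
D = 0.0095 × 2.987 × 10^5 × 0.6323 = 1794 m
   = 1.794 km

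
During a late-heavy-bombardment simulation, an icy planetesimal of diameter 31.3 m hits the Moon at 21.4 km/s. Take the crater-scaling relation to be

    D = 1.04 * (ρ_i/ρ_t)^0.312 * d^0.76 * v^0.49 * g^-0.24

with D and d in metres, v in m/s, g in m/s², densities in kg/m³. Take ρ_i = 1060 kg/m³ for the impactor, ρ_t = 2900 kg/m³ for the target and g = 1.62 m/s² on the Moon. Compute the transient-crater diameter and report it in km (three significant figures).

In SI units: v = 21400 m/s.
(ρ_i/ρ_t)^0.312 = (1060/2900)^0.312 = 0.7305
d^0.76 = 31.3^0.76 = 13.70
v^0.49 = 21400^0.49 = 132.4
g^-0.24 = 1.62^-0.24 = 0.8907
D = 1.04 × 0.7305 × 13.70 × 132.4 × 0.8907 = 1227 m
   = 1.227 km

D ≈ 1.23 km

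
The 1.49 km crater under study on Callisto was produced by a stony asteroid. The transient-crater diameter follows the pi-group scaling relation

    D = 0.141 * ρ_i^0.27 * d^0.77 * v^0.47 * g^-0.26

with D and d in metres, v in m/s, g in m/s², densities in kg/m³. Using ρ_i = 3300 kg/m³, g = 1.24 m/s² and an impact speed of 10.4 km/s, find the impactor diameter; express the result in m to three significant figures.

d ≈ 37.3 m

Rearranging for d: d = [D / (0.141 · 3300^0.27 · 10400^0.47 · 1.24^-0.26)]^(1/0.77).
D = 1490 m.
3300^0.27 = 8.912
10400^0.47 = 77.27
1.24^-0.26 = 0.9456
Denominator = 0.141 × 8.912 × 77.27 × 0.9456 = 91.81
D / 91.81 = 1490 / 91.81 = 16.23
d = 16.23^(1/0.77) = 16.23^1.2987 = 37.31 m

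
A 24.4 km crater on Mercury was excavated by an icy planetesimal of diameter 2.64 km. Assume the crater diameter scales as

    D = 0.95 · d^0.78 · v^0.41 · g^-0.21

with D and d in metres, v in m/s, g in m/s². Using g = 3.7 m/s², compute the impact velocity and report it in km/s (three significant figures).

v ≈ 34.4 km/s

Rearranging for v: v = [D / (0.95 · 2640^0.78 · 3.7^-0.21)]^(1/0.41).
D = 24400 m.
2640^0.78 = 466.5
3.7^-0.21 = 0.7598
Denominator = 0.95 × 466.5 × 0.7598 = 336.7
D / 336.7 = 24400 / 336.7 = 72.47
v = 72.47^(1/0.41) = 72.47^2.439 = 34429 m/s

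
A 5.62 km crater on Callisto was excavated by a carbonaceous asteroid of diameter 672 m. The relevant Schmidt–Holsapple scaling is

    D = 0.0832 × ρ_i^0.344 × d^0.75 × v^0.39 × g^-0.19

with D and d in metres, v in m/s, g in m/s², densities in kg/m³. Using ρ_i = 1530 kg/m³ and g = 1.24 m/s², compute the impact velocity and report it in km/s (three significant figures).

v ≈ 15.2 km/s

Rearranging for v: v = [D / (0.0832 · 1530^0.344 · 672^0.75 · 1.24^-0.19)]^(1/0.39).
D = 5620 m.
1530^0.344 = 12.46
672^0.75 = 132.0
1.24^-0.19 = 0.9600
Denominator = 0.0832 × 12.46 × 132.0 × 0.9600 = 131.4
D / 131.4 = 5620 / 131.4 = 42.77
v = 42.77^(1/0.39) = 42.77^2.5641 = 15220 m/s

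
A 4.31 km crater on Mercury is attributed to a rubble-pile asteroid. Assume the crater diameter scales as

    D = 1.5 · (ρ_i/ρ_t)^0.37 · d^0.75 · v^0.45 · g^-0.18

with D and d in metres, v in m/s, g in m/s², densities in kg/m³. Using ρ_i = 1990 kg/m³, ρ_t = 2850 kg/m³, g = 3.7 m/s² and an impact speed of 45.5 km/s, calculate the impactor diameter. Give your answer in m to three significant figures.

Rearranging for d: d = [D / (1.5 · (1990/2850)^0.37 · 45500^0.45 · 3.7^-0.18)]^(1/0.75).
D = 4310 m.
(1990/2850)^0.37 = 0.8756
45500^0.45 = 124.8
3.7^-0.18 = 0.7902
Denominator = 1.5 × 0.8756 × 124.8 × 0.7902 = 129.5
D / 129.5 = 4310 / 129.5 = 33.28
d = 33.28^(1/0.75) = 33.28^1.3333 = 107.0 m

d ≈ 107 m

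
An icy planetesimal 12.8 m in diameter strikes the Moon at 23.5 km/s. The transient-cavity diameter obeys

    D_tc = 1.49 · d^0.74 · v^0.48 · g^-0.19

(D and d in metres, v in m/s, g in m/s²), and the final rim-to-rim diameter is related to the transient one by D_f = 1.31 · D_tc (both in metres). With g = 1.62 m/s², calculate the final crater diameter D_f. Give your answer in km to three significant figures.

v = 23500 m/s.
d^0.74 = 12.8^0.74 = 6.597
v^0.48 = 23500^0.48 = 125.3
g^-0.19 = 1.62^-0.19 = 0.9124
D_tc = 1.49 × 6.597 × 125.3 × 0.9124 = 1124 m
D_f = 1.31 × 1124 = 1472 m
     = 1.472 km

D_f ≈ 1.47 km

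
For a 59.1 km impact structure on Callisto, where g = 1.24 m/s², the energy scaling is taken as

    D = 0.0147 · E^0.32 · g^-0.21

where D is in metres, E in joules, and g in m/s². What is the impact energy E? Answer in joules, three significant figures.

E ≈ 5.01 × 10^20 J

Rearranging: E = [D / (0.0147 · g^-0.21)]^(1/0.32).
D = 59100 m.
g^-0.21 = 1.24^-0.21 = 0.9558
D / (0.0147 × 0.9558) = 59100 / (0.01405) = 4.206 × 10^6
E = (4.206 × 10^6)^3.125 = 5.007 × 10^20 J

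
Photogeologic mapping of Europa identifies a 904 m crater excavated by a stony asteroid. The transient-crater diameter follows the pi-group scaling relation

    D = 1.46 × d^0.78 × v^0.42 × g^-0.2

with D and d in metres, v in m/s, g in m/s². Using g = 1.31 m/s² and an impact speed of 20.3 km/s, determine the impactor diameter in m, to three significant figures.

d ≈ 19.5 m

Rearranging for d: d = [D / (1.46 · 20300^0.42 · 1.31^-0.2)]^(1/0.78).
20300^0.42 = 64.44
1.31^-0.2 = 0.9474
Denominator = 1.46 × 64.44 × 0.9474 = 89.13
D / 89.13 = 904 / 89.13 = 10.14
d = 10.14^(1/0.78) = 10.14^1.2821 = 19.49 m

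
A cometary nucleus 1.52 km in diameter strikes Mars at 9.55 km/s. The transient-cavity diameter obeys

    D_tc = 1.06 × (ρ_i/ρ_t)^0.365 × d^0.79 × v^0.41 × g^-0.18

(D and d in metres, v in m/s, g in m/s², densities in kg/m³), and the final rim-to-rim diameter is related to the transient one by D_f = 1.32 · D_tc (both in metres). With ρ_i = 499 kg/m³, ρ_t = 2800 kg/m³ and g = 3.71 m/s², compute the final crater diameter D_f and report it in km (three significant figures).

In SI: d = 1520 m, v = 9550 m/s.
(ρ_i/ρ_t)^0.365 = (499/2800)^0.365 = 0.5328
d^0.79 = 1520^0.79 = 326.3
v^0.41 = 9550^0.41 = 42.84
g^-0.18 = 3.71^-0.18 = 0.7898
D_tc = 1.06 × 0.5328 × 326.3 × 42.84 × 0.7898 = 6235 m
D_f = 1.32 × 6235 = 8230 m
     = 8.230 km

D_f ≈ 8.23 km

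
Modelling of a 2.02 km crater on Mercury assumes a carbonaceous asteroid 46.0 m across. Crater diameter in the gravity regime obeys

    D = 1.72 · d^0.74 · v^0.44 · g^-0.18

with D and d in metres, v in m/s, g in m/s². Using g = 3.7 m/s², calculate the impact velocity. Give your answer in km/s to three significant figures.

v ≈ 25.9 km/s

Rearranging for v: v = [D / (1.72 · 46^0.74 · 3.7^-0.18)]^(1/0.44).
D = 2020 m.
46^0.74 = 17.00
3.7^-0.18 = 0.7902
Denominator = 1.72 × 17.00 × 0.7902 = 23.11
D / 23.11 = 2020 / 23.11 = 87.41
v = 87.41^(1/0.44) = 87.41^2.2727 = 25857 m/s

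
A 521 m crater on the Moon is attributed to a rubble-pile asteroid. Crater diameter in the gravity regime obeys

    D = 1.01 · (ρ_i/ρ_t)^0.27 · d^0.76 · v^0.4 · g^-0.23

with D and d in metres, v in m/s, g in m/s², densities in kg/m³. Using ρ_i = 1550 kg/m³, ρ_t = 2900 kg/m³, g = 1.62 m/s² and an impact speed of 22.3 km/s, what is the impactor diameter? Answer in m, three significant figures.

Rearranging for d: d = [D / (1.01 · (1550/2900)^0.27 · 22300^0.4 · 1.62^-0.23)]^(1/0.76).
(1550/2900)^0.27 = 0.8444
22300^0.4 = 54.87
1.62^-0.23 = 0.8950
Denominator = 1.01 × 0.8444 × 54.87 × 0.8950 = 41.88
D / 41.88 = 521 / 41.88 = 12.44
d = 12.44^(1/0.76) = 12.44^1.3158 = 27.58 m

d ≈ 27.6 m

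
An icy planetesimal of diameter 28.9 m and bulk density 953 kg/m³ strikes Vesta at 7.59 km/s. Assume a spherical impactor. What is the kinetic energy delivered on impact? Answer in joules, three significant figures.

E ≈ 3.47 × 10^14 J

v = 7590 m/s.
Mass m = (π/6) ρ d³ = (π/6) × 953 × (28.9)³ = 1.204 × 10^7 kg
E = ½ m v² = 0.5 × 1.204 × 10^7 × (7590)² = 3.468 × 10^14 J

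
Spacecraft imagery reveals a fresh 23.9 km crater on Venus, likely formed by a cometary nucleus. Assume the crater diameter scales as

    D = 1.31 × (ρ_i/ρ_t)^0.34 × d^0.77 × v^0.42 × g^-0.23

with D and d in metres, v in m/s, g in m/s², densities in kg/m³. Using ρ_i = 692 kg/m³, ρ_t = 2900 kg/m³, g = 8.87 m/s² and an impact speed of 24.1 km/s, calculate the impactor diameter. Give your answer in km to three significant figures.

d ≈ 5.03 km

Rearranging for d: d = [D / (1.31 · (692/2900)^0.34 · 24100^0.42 · 8.87^-0.23)]^(1/0.77).
D = 23900 m.
(692/2900)^0.34 = 0.6144
24100^0.42 = 69.25
8.87^-0.23 = 0.6053
Denominator = 1.31 × 0.6144 × 69.25 × 0.6053 = 33.74
D / 33.74 = 23900 / 33.74 = 708.4
d = 708.4^(1/0.77) = 708.4^1.2987 = 5031 m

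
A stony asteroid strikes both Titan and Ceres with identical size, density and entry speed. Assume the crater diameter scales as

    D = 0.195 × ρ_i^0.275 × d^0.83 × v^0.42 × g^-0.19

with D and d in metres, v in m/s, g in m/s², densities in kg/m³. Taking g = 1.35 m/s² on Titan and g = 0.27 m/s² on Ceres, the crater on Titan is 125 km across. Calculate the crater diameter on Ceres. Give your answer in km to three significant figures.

D ≈ 170 km

All impactor-dependent factors cancel in the ratio, leaving D_Ceres/D_Titan = (g_Ceres/g_Titan)^-0.19.
(0.27/1.35)^-0.19 = 0.2000^-0.19 = 1.358
D_Ceres = 1.358 × 125 km = 170 km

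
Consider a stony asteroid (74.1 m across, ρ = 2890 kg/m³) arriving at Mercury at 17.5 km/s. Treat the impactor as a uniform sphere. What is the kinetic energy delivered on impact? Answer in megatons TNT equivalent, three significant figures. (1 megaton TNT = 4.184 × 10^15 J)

E ≈ 22.5 Mt TNT

v = 17500 m/s.
Mass m = (π/6) ρ d³ = (π/6) × 2890 × (74.1)³ = 6.157 × 10^8 kg
E = ½ m v² = 0.5 × 6.157 × 10^8 × (17500)² = 9.428 × 10^16 J
   = 9.428 × 10^16 / 4.184×10^15 = 22.53 Mt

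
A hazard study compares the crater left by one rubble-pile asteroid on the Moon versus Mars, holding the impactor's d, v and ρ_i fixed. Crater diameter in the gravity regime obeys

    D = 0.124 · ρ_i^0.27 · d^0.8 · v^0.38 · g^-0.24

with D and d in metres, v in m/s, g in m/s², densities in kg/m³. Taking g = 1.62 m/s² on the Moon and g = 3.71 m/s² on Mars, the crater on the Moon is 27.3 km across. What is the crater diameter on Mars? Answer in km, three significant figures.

All impactor-dependent factors cancel in the ratio, leaving D_Mars/D_Moon = (g_Mars/g_Moon)^-0.24.
(3.71/1.62)^-0.24 = 2.290^-0.24 = 0.8197
D_Mars = 0.8197 × 27.3 km = 22.4 km

D ≈ 22.4 km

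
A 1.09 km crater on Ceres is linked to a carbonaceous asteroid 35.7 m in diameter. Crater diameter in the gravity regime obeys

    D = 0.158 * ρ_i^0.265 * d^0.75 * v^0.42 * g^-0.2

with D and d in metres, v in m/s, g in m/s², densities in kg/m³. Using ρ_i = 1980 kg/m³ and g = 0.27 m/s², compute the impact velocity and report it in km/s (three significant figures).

v ≈ 10.4 km/s

Rearranging for v: v = [D / (0.158 · 1980^0.265 · 35.7^0.75 · 0.27^-0.2)]^(1/0.42).
D = 1090 m.
1980^0.265 = 7.475
35.7^0.75 = 14.60
0.27^-0.2 = 1.299
Denominator = 0.158 × 7.475 × 14.60 × 1.299 = 22.40
D / 22.40 = 1090 / 22.40 = 48.66
v = 48.66^(1/0.42) = 48.66^2.381 = 10403 m/s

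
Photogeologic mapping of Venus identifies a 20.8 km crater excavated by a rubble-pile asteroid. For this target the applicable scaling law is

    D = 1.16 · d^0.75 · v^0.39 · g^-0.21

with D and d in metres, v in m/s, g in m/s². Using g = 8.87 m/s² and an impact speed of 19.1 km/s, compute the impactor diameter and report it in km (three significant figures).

Rearranging for d: d = [D / (1.16 · 19100^0.39 · 8.87^-0.21)]^(1/0.75).
D = 20800 m.
19100^0.39 = 46.73
8.87^-0.21 = 0.6323
Denominator = 1.16 × 46.73 × 0.6323 = 34.27
D / 34.27 = 20800 / 34.27 = 606.9
d = 606.9^(1/0.75) = 606.9^1.3333 = 5137 m

d ≈ 5.14 km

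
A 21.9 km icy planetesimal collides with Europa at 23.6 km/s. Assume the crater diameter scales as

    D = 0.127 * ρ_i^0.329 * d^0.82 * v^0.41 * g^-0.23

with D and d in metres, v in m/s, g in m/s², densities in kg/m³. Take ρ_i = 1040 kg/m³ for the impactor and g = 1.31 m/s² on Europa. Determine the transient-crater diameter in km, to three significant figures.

D ≈ 264 km

In SI units: d = 21900 m, v = 23600 m/s.
ρ_i^0.329 = 1040^0.329 = 9.831
d^0.82 = 21900^0.82 = 3624
v^0.41 = 23600^0.41 = 62.07
g^-0.23 = 1.31^-0.23 = 0.9398
D = 0.127 × 9.831 × 3624 × 62.07 × 0.9398 = 2.639 × 10^5 m
   = 263.9 km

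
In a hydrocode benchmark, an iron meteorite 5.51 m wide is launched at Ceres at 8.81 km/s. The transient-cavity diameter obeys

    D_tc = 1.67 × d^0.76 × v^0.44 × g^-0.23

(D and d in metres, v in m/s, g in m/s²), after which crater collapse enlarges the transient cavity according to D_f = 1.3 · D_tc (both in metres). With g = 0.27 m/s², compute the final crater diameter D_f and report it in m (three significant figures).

v = 8810 m/s.
d^0.76 = 5.51^0.76 = 3.658
v^0.44 = 8810^0.44 = 54.42
g^-0.23 = 0.27^-0.23 = 1.351
D_tc = 1.67 × 3.658 × 54.42 × 1.351 = 449.1 m
D_f = 1.3 × 449.1 = 583.8 m

D_f ≈ 584 m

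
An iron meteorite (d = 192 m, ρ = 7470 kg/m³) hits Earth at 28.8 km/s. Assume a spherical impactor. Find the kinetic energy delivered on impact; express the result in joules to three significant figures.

E ≈ 1.15 × 10^19 J

v = 28800 m/s.
Mass m = (π/6) ρ d³ = (π/6) × 7470 × (192)³ = 2.768 × 10^10 kg
E = ½ m v² = 0.5 × 2.768 × 10^10 × (28800)² = 1.148 × 10^19 J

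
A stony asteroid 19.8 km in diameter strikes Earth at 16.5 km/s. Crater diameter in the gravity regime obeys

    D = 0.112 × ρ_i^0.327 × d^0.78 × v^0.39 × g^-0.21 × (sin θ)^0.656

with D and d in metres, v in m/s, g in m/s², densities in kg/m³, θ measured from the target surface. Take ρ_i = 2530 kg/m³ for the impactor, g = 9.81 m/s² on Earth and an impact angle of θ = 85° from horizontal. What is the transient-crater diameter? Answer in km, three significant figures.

In SI units: d = 19800 m, v = 16500 m/s.
ρ_i^0.327 = 2530^0.327 = 12.97
d^0.78 = 19800^0.78 = 2246
v^0.39 = 16500^0.39 = 44.14
g^-0.21 = 9.81^-0.21 = 0.6191
(sin 85°)^0.656 = 0.9962^0.656 = 0.9975
D = 0.112 × 12.97 × 2246 × 44.14 × 0.6191 × 0.9975 = 88935 m
   = 88.94 km

D ≈ 88.9 km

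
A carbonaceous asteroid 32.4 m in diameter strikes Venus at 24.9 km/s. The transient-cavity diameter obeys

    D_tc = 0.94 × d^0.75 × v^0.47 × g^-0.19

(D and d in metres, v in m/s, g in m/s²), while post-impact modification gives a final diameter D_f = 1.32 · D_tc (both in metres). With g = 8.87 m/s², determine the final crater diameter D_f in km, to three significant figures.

D_f ≈ 1.30 km

v = 24900 m/s.
d^0.75 = 32.4^0.75 = 13.58
v^0.47 = 24900^0.47 = 116.5
g^-0.19 = 8.87^-0.19 = 0.6605
D_tc = 0.94 × 13.58 × 116.5 × 0.6605 = 982.3 m
D_f = 1.32 × 982.3 = 1297 m
     = 1.297 km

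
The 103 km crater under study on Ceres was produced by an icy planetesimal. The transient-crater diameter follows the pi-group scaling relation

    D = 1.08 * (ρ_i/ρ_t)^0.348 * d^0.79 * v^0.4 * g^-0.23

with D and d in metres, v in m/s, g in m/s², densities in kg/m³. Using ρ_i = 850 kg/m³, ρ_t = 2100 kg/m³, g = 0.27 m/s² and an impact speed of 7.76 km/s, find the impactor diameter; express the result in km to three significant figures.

d ≈ 21.9 km

Rearranging for d: d = [D / (1.08 · (850/2100)^0.348 · 7760^0.4 · 0.27^-0.23)]^(1/0.79).
D = 103000 m.
(850/2100)^0.348 = 0.7300
7760^0.4 = 35.97
0.27^-0.23 = 1.351
Denominator = 1.08 × 0.7300 × 35.97 × 1.351 = 38.31
D / 38.31 = 103000 / 38.31 = 2689
d = 2689^(1/0.79) = 2689^1.2658 = 21937 m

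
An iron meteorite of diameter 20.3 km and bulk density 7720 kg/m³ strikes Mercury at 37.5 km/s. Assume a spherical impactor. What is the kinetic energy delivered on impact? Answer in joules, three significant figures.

E ≈ 2.38 × 10^25 J

d = 20300 m; v = 37500 m/s.
Mass m = (π/6) ρ d³ = (π/6) × 7720 × (20300)³ = 3.381 × 10^16 kg
E = ½ m v² = 0.5 × 3.381 × 10^16 × (37500)² = 2.377 × 10^25 J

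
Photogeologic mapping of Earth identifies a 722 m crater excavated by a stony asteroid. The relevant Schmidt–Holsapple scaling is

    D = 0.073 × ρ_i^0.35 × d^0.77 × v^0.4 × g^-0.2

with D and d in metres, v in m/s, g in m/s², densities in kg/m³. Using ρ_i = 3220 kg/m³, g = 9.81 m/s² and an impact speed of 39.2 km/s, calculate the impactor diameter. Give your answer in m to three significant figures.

Rearranging for d: d = [D / (0.073 · 3220^0.35 · 39200^0.4 · 9.81^-0.2)]^(1/0.77).
3220^0.35 = 16.89
39200^0.4 = 68.76
9.81^-0.2 = 0.6334
Denominator = 0.073 × 16.89 × 68.76 × 0.6334 = 53.70
D / 53.70 = 722 / 53.70 = 13.45
d = 13.45^(1/0.77) = 13.45^1.2987 = 29.23 m

d ≈ 29.2 m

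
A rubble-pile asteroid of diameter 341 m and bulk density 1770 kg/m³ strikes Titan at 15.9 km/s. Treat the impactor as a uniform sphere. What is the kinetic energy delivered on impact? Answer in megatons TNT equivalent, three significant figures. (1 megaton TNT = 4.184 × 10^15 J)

v = 15900 m/s.
Mass m = (π/6) ρ d³ = (π/6) × 1770 × (341)³ = 3.675 × 10^10 kg
E = ½ m v² = 0.5 × 3.675 × 10^10 × (15900)² = 4.645 × 10^18 J
   = 4.645 × 10^18 / 4.184×10^15 = 1110 Mt

E ≈ 1110 Mt TNT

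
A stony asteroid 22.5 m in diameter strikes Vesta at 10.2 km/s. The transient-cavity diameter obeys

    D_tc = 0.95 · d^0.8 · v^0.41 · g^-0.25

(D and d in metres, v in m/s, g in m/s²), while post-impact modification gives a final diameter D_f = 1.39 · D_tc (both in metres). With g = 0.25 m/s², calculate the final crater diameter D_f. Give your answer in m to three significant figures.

v = 10200 m/s.
d^0.8 = 22.5^0.8 = 12.07
v^0.41 = 10200^0.41 = 44.01
g^-0.25 = 0.25^-0.25 = 1.414
D_tc = 0.95 × 12.07 × 44.01 × 1.414 = 713.6 m
D_f = 1.39 × 713.6 = 991.9 m

D_f ≈ 992 m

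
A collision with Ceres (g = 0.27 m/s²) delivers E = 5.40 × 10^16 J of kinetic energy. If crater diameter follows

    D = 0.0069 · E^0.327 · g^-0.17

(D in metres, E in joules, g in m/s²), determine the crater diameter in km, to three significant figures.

E^0.327 = (5.40 × 10^16)^0.327 = 2.961 × 10^5
g^-0.17 = 0.27^-0.17 = 1.249
D = 0.0069 × 2.961 × 10^5 × 1.249 = 2552 m
   = 2.552 km

D ≈ 2.55 km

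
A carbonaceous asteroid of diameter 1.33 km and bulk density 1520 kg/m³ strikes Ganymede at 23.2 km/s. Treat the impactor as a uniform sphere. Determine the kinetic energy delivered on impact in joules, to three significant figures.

d = 1330 m; v = 23200 m/s.
Mass m = (π/6) ρ d³ = (π/6) × 1520 × (1330)³ = 1.872 × 10^12 kg
E = ½ m v² = 0.5 × 1.872 × 10^12 × (23200)² = 5.038 × 10^20 J

E ≈ 5.04 × 10^20 J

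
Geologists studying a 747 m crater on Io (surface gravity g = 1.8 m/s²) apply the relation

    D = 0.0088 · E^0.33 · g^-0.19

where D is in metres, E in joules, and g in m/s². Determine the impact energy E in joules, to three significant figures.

E ≈ 1.21 × 10^15 J

Rearranging: E = [D / (0.0088 · g^-0.19)]^(1/0.33).
g^-0.19 = 1.8^-0.19 = 0.8943
D / (0.0088 × 0.8943) = 747 / (7.870 × 10^-3) = 9.492 × 10^4
E = (9.492 × 10^4)^3.0303 = 1.210 × 10^15 J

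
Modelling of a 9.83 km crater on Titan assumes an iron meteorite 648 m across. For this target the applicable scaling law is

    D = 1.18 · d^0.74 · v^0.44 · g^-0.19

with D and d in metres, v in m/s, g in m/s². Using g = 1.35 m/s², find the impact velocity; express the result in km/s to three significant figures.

v ≈ 17.3 km/s

Rearranging for v: v = [D / (1.18 · 648^0.74 · 1.35^-0.19)]^(1/0.44).
D = 9830 m.
648^0.74 = 120.4
1.35^-0.19 = 0.9446
Denominator = 1.18 × 120.4 × 0.9446 = 134.2
D / 134.2 = 9830 / 134.2 = 73.25
v = 73.25^(1/0.44) = 73.25^2.2727 = 17304 m/s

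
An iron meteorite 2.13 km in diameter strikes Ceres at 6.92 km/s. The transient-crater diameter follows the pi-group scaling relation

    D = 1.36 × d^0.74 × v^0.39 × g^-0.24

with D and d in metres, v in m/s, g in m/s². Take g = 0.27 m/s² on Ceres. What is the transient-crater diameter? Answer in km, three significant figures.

In SI units: d = 2130 m, v = 6920 m/s.
d^0.74 = 2130^0.74 = 290.4
v^0.39 = 6920^0.39 = 31.45
g^-0.24 = 0.27^-0.24 = 1.369
D = 1.36 × 290.4 × 31.45 × 1.369 = 17004 m
   = 17.00 km

D ≈ 17.0 km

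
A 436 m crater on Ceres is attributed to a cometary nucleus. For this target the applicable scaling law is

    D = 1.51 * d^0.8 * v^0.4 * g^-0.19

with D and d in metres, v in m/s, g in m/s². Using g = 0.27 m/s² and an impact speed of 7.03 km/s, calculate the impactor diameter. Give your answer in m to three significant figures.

Rearranging for d: d = [D / (1.51 · 7030^0.4 · 0.27^-0.19)]^(1/0.8).
7030^0.4 = 34.58
0.27^-0.19 = 1.282
Denominator = 1.51 × 34.58 × 1.282 = 66.94
D / 66.94 = 436 / 66.94 = 6.513
d = 6.513^(1/0.8) = 6.513^1.25 = 10.40 m

d ≈ 10.4 m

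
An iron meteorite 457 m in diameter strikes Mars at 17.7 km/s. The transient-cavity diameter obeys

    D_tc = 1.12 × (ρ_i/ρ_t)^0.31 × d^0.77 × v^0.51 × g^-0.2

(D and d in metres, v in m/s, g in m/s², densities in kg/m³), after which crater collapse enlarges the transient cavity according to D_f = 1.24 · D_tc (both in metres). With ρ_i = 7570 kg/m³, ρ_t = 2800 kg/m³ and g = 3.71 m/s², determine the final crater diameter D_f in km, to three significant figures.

D_f ≈ 23.8 km

v = 17700 m/s.
(ρ_i/ρ_t)^0.31 = (7570/2800)^0.31 = 1.361
d^0.77 = 457^0.77 = 111.7
v^0.51 = 17700^0.51 = 146.7
g^-0.2 = 3.71^-0.2 = 0.7694
D_tc = 1.12 × 1.361 × 111.7 × 146.7 × 0.7694 = 19220 m
D_f = 1.24 × 19220 = 23833 m
     = 23.83 km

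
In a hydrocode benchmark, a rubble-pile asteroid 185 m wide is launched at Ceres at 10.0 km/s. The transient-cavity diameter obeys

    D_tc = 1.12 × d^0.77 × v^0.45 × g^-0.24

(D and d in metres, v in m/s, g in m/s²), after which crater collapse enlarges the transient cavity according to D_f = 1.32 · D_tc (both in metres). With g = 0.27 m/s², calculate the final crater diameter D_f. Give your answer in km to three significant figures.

D_f ≈ 7.11 km

v = 10000 m/s.
d^0.77 = 185^0.77 = 55.68
v^0.45 = 10000^0.45 = 63.10
g^-0.24 = 0.27^-0.24 = 1.369
D_tc = 1.12 × 55.68 × 63.10 × 1.369 = 5387 m
D_f = 1.32 × 5387 = 7111 m
     = 7.111 km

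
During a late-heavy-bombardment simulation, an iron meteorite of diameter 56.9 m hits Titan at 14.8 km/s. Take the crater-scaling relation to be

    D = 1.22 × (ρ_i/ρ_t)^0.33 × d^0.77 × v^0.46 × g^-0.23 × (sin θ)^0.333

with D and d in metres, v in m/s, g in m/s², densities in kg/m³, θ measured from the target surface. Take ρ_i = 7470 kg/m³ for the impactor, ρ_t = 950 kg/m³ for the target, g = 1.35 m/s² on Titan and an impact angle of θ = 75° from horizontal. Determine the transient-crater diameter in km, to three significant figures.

In SI units: v = 14800 m/s.
(ρ_i/ρ_t)^0.33 = (7470/950)^0.33 = 1.975
d^0.77 = 56.9^0.77 = 22.46
v^0.46 = 14800^0.46 = 82.86
g^-0.23 = 1.35^-0.23 = 0.9333
(sin 75°)^0.333 = 0.9659^0.333 = 0.9885
D = 1.22 × 1.975 × 22.46 × 82.86 × 0.9333 × 0.9885 = 4137 m
   = 4.137 km

D ≈ 4.14 km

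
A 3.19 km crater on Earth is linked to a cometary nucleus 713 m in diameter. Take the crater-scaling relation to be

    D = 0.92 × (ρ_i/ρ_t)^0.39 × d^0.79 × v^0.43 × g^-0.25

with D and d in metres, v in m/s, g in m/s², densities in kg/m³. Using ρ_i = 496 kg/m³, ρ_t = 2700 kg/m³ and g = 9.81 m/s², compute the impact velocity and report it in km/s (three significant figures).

Rearranging for v: v = [D / (0.92 · (496/2700)^0.39 · 713^0.79 · 9.81^-0.25)]^(1/0.43).
D = 3190 m.
(496/2700)^0.39 = 0.5164
713^0.79 = 179.4
9.81^-0.25 = 0.5650
Denominator = 0.92 × 0.5164 × 179.4 × 0.5650 = 48.16
D / 48.16 = 3190 / 48.16 = 66.24
v = 66.24^(1/0.43) = 66.24^2.3256 = 17187 m/s

v ≈ 17.2 km/s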